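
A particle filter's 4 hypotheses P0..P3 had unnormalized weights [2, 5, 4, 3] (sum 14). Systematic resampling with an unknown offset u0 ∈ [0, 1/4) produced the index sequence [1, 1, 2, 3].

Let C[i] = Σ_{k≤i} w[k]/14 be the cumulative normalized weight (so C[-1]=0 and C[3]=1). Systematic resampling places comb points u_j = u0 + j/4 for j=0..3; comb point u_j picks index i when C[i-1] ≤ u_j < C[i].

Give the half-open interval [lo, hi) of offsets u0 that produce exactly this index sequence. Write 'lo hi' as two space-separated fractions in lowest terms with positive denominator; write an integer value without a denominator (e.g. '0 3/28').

C = [1/7, 1/2, 11/14, 1]
j=0 picked index 1: u0 ∈ [1/7, 1/2)
j=1 picked index 1: u0 ∈ [-3/28, 1/4)
j=2 picked index 2: u0 ∈ [0, 2/7)
j=3 picked index 3: u0 ∈ [1/28, 1/4)
intersection: [1/7, 1/4)

1/7 1/4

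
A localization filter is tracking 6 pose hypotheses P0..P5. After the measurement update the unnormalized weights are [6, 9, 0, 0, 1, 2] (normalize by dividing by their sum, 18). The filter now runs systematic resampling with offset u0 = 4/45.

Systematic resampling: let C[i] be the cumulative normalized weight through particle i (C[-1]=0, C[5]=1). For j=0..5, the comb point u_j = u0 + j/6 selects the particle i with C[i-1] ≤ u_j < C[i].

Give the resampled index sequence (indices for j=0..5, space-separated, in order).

C = [1/3, 5/6, 5/6, 5/6, 8/9, 1]
j=0: u_0=4/45 ∈ [0, 1/3) → index 0
j=1: u_1=23/90 ∈ [0, 1/3) → index 0
j=2: u_2=19/45 ∈ [1/3, 5/6) → index 1
j=3: u_3=53/90 ∈ [1/3, 5/6) → index 1
j=4: u_4=34/45 ∈ [1/3, 5/6) → index 1
j=5: u_5=83/90 ∈ [8/9, 1) → index 5

0 0 1 1 1 5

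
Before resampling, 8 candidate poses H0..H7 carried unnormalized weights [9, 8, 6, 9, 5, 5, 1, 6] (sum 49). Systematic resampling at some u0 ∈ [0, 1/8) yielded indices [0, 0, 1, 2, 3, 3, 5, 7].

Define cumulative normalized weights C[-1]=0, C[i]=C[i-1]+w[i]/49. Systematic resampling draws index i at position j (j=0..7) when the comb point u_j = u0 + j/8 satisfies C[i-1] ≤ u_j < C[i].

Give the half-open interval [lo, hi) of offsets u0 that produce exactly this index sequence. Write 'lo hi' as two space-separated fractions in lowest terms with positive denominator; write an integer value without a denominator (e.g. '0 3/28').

C = [9/49, 17/49, 23/49, 32/49, 37/49, 6/7, 43/49, 1]
j=0 picked index 0: u0 ∈ [0, 9/49)
j=1 picked index 0: u0 ∈ [-1/8, 23/392)
j=2 picked index 1: u0 ∈ [-13/196, 19/196)
j=3 picked index 2: u0 ∈ [-11/392, 37/392)
j=4 picked index 3: u0 ∈ [-3/98, 15/98)
j=5 picked index 3: u0 ∈ [-61/392, 11/392)
j=6 picked index 5: u0 ∈ [1/196, 3/28)
j=7 picked index 7: u0 ∈ [1/392, 1/8)
intersection: [1/196, 11/392)

1/196 11/392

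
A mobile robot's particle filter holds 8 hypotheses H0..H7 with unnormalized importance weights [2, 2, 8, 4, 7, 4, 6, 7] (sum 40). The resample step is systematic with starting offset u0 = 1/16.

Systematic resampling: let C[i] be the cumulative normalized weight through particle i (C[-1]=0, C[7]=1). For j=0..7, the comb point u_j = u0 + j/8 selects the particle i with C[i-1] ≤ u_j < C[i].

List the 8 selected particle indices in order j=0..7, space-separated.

1 2 3 4 4 6 6 7

C = [1/20, 1/10, 3/10, 2/5, 23/40, 27/40, 33/40, 1]
j=0: u_0=1/16 ∈ [1/20, 1/10) → index 1
j=1: u_1=3/16 ∈ [1/10, 3/10) → index 2
j=2: u_2=5/16 ∈ [3/10, 2/5) → index 3
j=3: u_3=7/16 ∈ [2/5, 23/40) → index 4
j=4: u_4=9/16 ∈ [2/5, 23/40) → index 4
j=5: u_5=11/16 ∈ [27/40, 33/40) → index 6
j=6: u_6=13/16 ∈ [27/40, 33/40) → index 6
j=7: u_7=15/16 ∈ [33/40, 1) → index 7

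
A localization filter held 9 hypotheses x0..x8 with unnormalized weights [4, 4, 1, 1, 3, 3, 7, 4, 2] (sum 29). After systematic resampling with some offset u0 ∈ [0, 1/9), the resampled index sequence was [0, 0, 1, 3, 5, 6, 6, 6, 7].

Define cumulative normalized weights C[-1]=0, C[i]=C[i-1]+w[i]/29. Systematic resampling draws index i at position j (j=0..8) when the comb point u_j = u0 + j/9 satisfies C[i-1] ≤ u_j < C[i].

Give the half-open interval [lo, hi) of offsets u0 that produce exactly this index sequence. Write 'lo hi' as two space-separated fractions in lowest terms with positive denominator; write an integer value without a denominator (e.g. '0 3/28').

C = [4/29, 8/29, 9/29, 10/29, 13/29, 16/29, 23/29, 27/29, 1]
j=0 picked index 0: u0 ∈ [0, 4/29)
j=1 picked index 0: u0 ∈ [-1/9, 7/261)
j=2 picked index 1: u0 ∈ [-22/261, 14/261)
j=3 picked index 3: u0 ∈ [-2/87, 1/87)
j=4 picked index 5: u0 ∈ [1/261, 28/261)
j=5 picked index 6: u0 ∈ [-1/261, 62/261)
j=6 picked index 6: u0 ∈ [-10/87, 11/87)
j=7 picked index 6: u0 ∈ [-59/261, 4/261)
j=8 picked index 7: u0 ∈ [-25/261, 11/261)
intersection: [1/261, 1/87)

1/261 1/87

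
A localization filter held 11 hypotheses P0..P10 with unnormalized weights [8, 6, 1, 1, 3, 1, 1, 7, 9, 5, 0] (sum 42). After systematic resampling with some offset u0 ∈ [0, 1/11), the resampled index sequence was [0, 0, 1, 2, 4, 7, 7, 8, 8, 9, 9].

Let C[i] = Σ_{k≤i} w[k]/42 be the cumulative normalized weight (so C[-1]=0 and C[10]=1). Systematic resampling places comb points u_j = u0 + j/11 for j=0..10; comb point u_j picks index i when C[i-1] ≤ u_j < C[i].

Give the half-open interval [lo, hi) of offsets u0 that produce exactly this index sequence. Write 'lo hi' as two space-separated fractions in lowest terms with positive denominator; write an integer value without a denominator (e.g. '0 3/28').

C = [4/21, 1/3, 5/14, 8/21, 19/42, 10/21, 1/2, 2/3, 37/42, 1, 1]
j=0 picked index 0: u0 ∈ [0, 4/21)
j=1 picked index 0: u0 ∈ [-1/11, 23/231)
j=2 picked index 1: u0 ∈ [2/231, 5/33)
j=3 picked index 2: u0 ∈ [2/33, 13/154)
j=4 picked index 4: u0 ∈ [4/231, 41/462)
j=5 picked index 7: u0 ∈ [1/22, 7/33)
j=6 picked index 7: u0 ∈ [-1/22, 4/33)
j=7 picked index 8: u0 ∈ [1/33, 113/462)
j=8 picked index 8: u0 ∈ [-2/33, 71/462)
j=9 picked index 9: u0 ∈ [29/462, 2/11)
j=10 picked index 9: u0 ∈ [-13/462, 1/11)
intersection: [29/462, 13/154)

29/462 13/154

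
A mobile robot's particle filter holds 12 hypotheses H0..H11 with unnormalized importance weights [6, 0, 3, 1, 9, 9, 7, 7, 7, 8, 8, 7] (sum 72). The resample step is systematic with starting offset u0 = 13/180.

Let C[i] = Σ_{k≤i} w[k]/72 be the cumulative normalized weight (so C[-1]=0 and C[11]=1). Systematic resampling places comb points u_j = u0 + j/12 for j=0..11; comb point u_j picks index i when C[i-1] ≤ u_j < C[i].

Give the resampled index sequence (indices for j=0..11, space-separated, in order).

0 4 4 5 6 7 7 8 9 10 11 11

C = [1/12, 1/12, 1/8, 5/36, 19/72, 7/18, 35/72, 7/12, 49/72, 19/24, 65/72, 1]
j=0: u_0=13/180 ∈ [0, 1/12) → index 0
j=1: u_1=7/45 ∈ [5/36, 19/72) → index 4
j=2: u_2=43/180 ∈ [5/36, 19/72) → index 4
j=3: u_3=29/90 ∈ [19/72, 7/18) → index 5
j=4: u_4=73/180 ∈ [7/18, 35/72) → index 6
j=5: u_5=22/45 ∈ [35/72, 7/12) → index 7
j=6: u_6=103/180 ∈ [35/72, 7/12) → index 7
j=7: u_7=59/90 ∈ [7/12, 49/72) → index 8
j=8: u_8=133/180 ∈ [49/72, 19/24) → index 9
j=9: u_9=37/45 ∈ [19/24, 65/72) → index 10
j=10: u_10=163/180 ∈ [65/72, 1) → index 11
j=11: u_11=89/90 ∈ [65/72, 1) → index 11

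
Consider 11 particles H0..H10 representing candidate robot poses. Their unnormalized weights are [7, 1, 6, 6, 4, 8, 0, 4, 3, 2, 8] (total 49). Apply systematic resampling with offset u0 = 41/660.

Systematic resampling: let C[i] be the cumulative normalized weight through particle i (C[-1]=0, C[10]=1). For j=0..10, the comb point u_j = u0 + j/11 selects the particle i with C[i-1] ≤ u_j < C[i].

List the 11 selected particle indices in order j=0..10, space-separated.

0 1 2 3 4 5 5 7 8 10 10

C = [1/7, 8/49, 2/7, 20/49, 24/49, 32/49, 32/49, 36/49, 39/49, 41/49, 1]
j=0: u_0=41/660 ∈ [0, 1/7) → index 0
j=1: u_1=101/660 ∈ [1/7, 8/49) → index 1
j=2: u_2=161/660 ∈ [8/49, 2/7) → index 2
j=3: u_3=221/660 ∈ [2/7, 20/49) → index 3
j=4: u_4=281/660 ∈ [20/49, 24/49) → index 4
j=5: u_5=31/60 ∈ [24/49, 32/49) → index 5
j=6: u_6=401/660 ∈ [24/49, 32/49) → index 5
j=7: u_7=461/660 ∈ [32/49, 36/49) → index 7
j=8: u_8=521/660 ∈ [36/49, 39/49) → index 8
j=9: u_9=581/660 ∈ [41/49, 1) → index 10
j=10: u_10=641/660 ∈ [41/49, 1) → index 10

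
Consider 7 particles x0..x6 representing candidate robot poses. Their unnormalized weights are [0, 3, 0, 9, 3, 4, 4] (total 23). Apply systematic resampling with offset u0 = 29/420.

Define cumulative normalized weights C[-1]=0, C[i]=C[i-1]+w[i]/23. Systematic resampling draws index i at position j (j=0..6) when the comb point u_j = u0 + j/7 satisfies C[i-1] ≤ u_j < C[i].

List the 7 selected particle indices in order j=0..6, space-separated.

1 3 3 3 4 5 6

C = [0, 3/23, 3/23, 12/23, 15/23, 19/23, 1]
j=0: u_0=29/420 ∈ [0, 3/23) → index 1
j=1: u_1=89/420 ∈ [3/23, 12/23) → index 3
j=2: u_2=149/420 ∈ [3/23, 12/23) → index 3
j=3: u_3=209/420 ∈ [3/23, 12/23) → index 3
j=4: u_4=269/420 ∈ [12/23, 15/23) → index 4
j=5: u_5=47/60 ∈ [15/23, 19/23) → index 5
j=6: u_6=389/420 ∈ [19/23, 1) → index 6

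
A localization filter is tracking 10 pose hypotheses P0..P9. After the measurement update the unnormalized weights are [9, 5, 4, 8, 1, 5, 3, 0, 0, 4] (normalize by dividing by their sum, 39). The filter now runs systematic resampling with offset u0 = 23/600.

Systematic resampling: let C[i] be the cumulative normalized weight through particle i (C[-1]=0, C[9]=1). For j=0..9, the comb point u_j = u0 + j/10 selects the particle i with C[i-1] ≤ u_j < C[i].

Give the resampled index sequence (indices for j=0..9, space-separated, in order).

C = [3/13, 14/39, 6/13, 2/3, 9/13, 32/39, 35/39, 35/39, 35/39, 1]
j=0: u_0=23/600 ∈ [0, 3/13) → index 0
j=1: u_1=83/600 ∈ [0, 3/13) → index 0
j=2: u_2=143/600 ∈ [3/13, 14/39) → index 1
j=3: u_3=203/600 ∈ [3/13, 14/39) → index 1
j=4: u_4=263/600 ∈ [14/39, 6/13) → index 2
j=5: u_5=323/600 ∈ [6/13, 2/3) → index 3
j=6: u_6=383/600 ∈ [6/13, 2/3) → index 3
j=7: u_7=443/600 ∈ [9/13, 32/39) → index 5
j=8: u_8=503/600 ∈ [32/39, 35/39) → index 6
j=9: u_9=563/600 ∈ [35/39, 1) → index 9

0 0 1 1 2 3 3 5 6 9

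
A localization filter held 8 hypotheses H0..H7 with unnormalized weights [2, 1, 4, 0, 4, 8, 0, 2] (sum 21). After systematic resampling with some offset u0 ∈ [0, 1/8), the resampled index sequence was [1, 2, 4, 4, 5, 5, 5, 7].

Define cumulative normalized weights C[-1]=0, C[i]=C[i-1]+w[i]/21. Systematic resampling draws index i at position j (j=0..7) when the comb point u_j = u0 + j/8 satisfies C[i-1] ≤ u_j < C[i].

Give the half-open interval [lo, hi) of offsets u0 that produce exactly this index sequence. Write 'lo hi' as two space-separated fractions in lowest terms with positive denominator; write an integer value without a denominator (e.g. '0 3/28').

C = [2/21, 1/7, 1/3, 1/3, 11/21, 19/21, 19/21, 1]
j=0 picked index 1: u0 ∈ [2/21, 1/7)
j=1 picked index 2: u0 ∈ [1/56, 5/24)
j=2 picked index 4: u0 ∈ [1/12, 23/84)
j=3 picked index 4: u0 ∈ [-1/24, 25/168)
j=4 picked index 5: u0 ∈ [1/42, 17/42)
j=5 picked index 5: u0 ∈ [-17/168, 47/168)
j=6 picked index 5: u0 ∈ [-19/84, 13/84)
j=7 picked index 7: u0 ∈ [5/168, 1/8)
intersection: [2/21, 1/8)

2/21 1/8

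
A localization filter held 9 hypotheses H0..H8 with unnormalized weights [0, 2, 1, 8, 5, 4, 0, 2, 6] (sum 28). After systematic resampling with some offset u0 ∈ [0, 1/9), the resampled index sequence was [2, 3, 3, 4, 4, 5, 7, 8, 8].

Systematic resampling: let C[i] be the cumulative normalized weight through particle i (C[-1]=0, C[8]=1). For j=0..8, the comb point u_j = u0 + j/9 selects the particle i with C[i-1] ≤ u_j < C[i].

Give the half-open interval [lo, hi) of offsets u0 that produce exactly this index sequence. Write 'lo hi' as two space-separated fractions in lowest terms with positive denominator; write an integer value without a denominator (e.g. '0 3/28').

C = [0, 1/14, 3/28, 11/28, 4/7, 5/7, 5/7, 11/14, 1]
j=0 picked index 2: u0 ∈ [1/14, 3/28)
j=1 picked index 3: u0 ∈ [-1/252, 71/252)
j=2 picked index 3: u0 ∈ [-29/252, 43/252)
j=3 picked index 4: u0 ∈ [5/84, 5/21)
j=4 picked index 4: u0 ∈ [-13/252, 8/63)
j=5 picked index 5: u0 ∈ [1/63, 10/63)
j=6 picked index 7: u0 ∈ [1/21, 5/42)
j=7 picked index 8: u0 ∈ [1/126, 2/9)
j=8 picked index 8: u0 ∈ [-13/126, 1/9)
intersection: [1/14, 3/28)

1/14 3/28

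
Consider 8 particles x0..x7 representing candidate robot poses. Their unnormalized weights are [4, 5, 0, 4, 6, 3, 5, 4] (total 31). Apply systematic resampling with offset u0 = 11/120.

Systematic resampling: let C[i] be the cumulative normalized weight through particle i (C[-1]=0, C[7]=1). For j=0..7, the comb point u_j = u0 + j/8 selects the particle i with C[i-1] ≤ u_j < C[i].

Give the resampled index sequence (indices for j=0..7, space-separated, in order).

C = [4/31, 9/31, 9/31, 13/31, 19/31, 22/31, 27/31, 1]
j=0: u_0=11/120 ∈ [0, 4/31) → index 0
j=1: u_1=13/60 ∈ [4/31, 9/31) → index 1
j=2: u_2=41/120 ∈ [9/31, 13/31) → index 3
j=3: u_3=7/15 ∈ [13/31, 19/31) → index 4
j=4: u_4=71/120 ∈ [13/31, 19/31) → index 4
j=5: u_5=43/60 ∈ [22/31, 27/31) → index 6
j=6: u_6=101/120 ∈ [22/31, 27/31) → index 6
j=7: u_7=29/30 ∈ [27/31, 1) → index 7

0 1 3 4 4 6 6 7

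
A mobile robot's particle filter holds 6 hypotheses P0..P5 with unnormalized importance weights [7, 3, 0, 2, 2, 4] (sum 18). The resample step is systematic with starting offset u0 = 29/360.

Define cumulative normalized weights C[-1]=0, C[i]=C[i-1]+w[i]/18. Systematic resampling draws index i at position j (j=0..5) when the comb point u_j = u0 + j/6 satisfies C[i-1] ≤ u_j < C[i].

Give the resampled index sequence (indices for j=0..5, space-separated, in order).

0 0 1 3 4 5

C = [7/18, 5/9, 5/9, 2/3, 7/9, 1]
j=0: u_0=29/360 ∈ [0, 7/18) → index 0
j=1: u_1=89/360 ∈ [0, 7/18) → index 0
j=2: u_2=149/360 ∈ [7/18, 5/9) → index 1
j=3: u_3=209/360 ∈ [5/9, 2/3) → index 3
j=4: u_4=269/360 ∈ [2/3, 7/9) → index 4
j=5: u_5=329/360 ∈ [7/9, 1) → index 5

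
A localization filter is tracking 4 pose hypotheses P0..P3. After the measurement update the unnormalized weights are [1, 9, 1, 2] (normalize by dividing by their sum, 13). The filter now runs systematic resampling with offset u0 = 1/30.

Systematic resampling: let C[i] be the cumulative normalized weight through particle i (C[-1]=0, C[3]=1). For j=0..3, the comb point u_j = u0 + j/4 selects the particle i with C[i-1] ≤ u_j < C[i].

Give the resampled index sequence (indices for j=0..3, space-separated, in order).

0 1 1 2

C = [1/13, 10/13, 11/13, 1]
j=0: u_0=1/30 ∈ [0, 1/13) → index 0
j=1: u_1=17/60 ∈ [1/13, 10/13) → index 1
j=2: u_2=8/15 ∈ [1/13, 10/13) → index 1
j=3: u_3=47/60 ∈ [10/13, 11/13) → index 2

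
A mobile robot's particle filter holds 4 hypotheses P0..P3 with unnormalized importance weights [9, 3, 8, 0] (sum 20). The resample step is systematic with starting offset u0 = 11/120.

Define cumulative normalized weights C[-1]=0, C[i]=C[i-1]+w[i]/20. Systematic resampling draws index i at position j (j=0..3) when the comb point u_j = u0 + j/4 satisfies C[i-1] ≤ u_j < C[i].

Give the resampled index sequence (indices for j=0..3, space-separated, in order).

C = [9/20, 3/5, 1, 1]
j=0: u_0=11/120 ∈ [0, 9/20) → index 0
j=1: u_1=41/120 ∈ [0, 9/20) → index 0
j=2: u_2=71/120 ∈ [9/20, 3/5) → index 1
j=3: u_3=101/120 ∈ [3/5, 1) → index 2

0 0 1 2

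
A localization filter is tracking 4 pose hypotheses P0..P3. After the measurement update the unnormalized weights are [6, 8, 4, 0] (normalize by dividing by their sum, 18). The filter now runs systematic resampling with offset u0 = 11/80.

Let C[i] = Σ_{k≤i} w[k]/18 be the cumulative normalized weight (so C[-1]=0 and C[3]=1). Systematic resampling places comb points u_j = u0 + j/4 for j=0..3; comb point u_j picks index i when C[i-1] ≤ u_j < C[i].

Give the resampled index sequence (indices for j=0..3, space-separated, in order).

C = [1/3, 7/9, 1, 1]
j=0: u_0=11/80 ∈ [0, 1/3) → index 0
j=1: u_1=31/80 ∈ [1/3, 7/9) → index 1
j=2: u_2=51/80 ∈ [1/3, 7/9) → index 1
j=3: u_3=71/80 ∈ [7/9, 1) → index 2

0 1 1 2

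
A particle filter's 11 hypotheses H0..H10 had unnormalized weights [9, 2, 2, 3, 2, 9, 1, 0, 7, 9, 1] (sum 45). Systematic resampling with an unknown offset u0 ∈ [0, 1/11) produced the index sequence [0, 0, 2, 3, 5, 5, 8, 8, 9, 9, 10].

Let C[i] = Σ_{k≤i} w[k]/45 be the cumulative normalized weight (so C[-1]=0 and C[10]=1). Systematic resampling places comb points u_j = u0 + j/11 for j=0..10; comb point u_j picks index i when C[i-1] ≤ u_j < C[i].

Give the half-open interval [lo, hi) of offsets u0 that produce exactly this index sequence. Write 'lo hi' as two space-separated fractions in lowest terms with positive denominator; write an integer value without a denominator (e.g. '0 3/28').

C = [1/5, 11/45, 13/45, 16/45, 2/5, 3/5, 28/45, 28/45, 7/9, 44/45, 1]
j=0 picked index 0: u0 ∈ [0, 1/5)
j=1 picked index 0: u0 ∈ [-1/11, 6/55)
j=2 picked index 2: u0 ∈ [31/495, 53/495)
j=3 picked index 3: u0 ∈ [8/495, 41/495)
j=4 picked index 5: u0 ∈ [2/55, 13/55)
j=5 picked index 5: u0 ∈ [-3/55, 8/55)
j=6 picked index 8: u0 ∈ [38/495, 23/99)
j=7 picked index 8: u0 ∈ [-7/495, 14/99)
j=8 picked index 9: u0 ∈ [5/99, 124/495)
j=9 picked index 9: u0 ∈ [-4/99, 79/495)
j=10 picked index 10: u0 ∈ [34/495, 1/11)
intersection: [38/495, 41/495)

38/495 41/495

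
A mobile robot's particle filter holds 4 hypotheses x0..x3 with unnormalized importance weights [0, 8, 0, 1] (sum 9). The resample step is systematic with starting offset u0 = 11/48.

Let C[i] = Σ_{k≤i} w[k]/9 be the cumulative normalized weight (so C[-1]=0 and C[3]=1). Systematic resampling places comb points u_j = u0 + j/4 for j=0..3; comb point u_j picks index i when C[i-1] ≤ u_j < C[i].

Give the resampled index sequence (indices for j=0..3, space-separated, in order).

C = [0, 8/9, 8/9, 1]
j=0: u_0=11/48 ∈ [0, 8/9) → index 1
j=1: u_1=23/48 ∈ [0, 8/9) → index 1
j=2: u_2=35/48 ∈ [0, 8/9) → index 1
j=3: u_3=47/48 ∈ [8/9, 1) → index 3

1 1 1 3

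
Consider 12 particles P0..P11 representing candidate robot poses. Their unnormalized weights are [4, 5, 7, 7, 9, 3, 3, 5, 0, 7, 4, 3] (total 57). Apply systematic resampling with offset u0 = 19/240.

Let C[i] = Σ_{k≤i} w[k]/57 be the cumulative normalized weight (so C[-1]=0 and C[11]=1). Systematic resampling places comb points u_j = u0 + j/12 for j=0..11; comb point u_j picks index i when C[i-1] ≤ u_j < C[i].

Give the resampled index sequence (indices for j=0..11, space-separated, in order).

1 2 2 3 4 4 5 6 7 9 10 11

C = [4/57, 3/19, 16/57, 23/57, 32/57, 35/57, 2/3, 43/57, 43/57, 50/57, 18/19, 1]
j=0: u_0=19/240 ∈ [4/57, 3/19) → index 1
j=1: u_1=13/80 ∈ [3/19, 16/57) → index 2
j=2: u_2=59/240 ∈ [3/19, 16/57) → index 2
j=3: u_3=79/240 ∈ [16/57, 23/57) → index 3
j=4: u_4=33/80 ∈ [23/57, 32/57) → index 4
j=5: u_5=119/240 ∈ [23/57, 32/57) → index 4
j=6: u_6=139/240 ∈ [32/57, 35/57) → index 5
j=7: u_7=53/80 ∈ [35/57, 2/3) → index 6
j=8: u_8=179/240 ∈ [2/3, 43/57) → index 7
j=9: u_9=199/240 ∈ [43/57, 50/57) → index 9
j=10: u_10=73/80 ∈ [50/57, 18/19) → index 10
j=11: u_11=239/240 ∈ [18/19, 1) → index 11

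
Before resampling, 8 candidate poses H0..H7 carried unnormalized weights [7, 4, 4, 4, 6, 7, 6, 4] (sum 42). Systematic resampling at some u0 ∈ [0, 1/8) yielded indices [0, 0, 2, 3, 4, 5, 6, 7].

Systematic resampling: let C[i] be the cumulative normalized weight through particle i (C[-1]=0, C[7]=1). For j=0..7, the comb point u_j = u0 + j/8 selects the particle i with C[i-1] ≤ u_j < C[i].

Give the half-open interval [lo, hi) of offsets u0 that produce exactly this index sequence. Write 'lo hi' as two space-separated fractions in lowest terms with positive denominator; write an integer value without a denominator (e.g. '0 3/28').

5/168 1/24

C = [1/6, 11/42, 5/14, 19/42, 25/42, 16/21, 19/21, 1]
j=0 picked index 0: u0 ∈ [0, 1/6)
j=1 picked index 0: u0 ∈ [-1/8, 1/24)
j=2 picked index 2: u0 ∈ [1/84, 3/28)
j=3 picked index 3: u0 ∈ [-1/56, 13/168)
j=4 picked index 4: u0 ∈ [-1/21, 2/21)
j=5 picked index 5: u0 ∈ [-5/168, 23/168)
j=6 picked index 6: u0 ∈ [1/84, 13/84)
j=7 picked index 7: u0 ∈ [5/168, 1/8)
intersection: [5/168, 1/24)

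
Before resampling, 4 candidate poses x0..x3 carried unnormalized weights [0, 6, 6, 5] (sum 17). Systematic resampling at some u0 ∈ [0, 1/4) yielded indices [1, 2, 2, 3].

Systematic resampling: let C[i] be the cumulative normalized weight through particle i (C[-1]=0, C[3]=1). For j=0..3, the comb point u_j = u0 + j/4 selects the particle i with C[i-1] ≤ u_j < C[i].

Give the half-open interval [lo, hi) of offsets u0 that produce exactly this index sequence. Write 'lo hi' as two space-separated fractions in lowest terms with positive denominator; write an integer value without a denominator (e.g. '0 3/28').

7/68 7/34

C = [0, 6/17, 12/17, 1]
j=0 picked index 1: u0 ∈ [0, 6/17)
j=1 picked index 2: u0 ∈ [7/68, 31/68)
j=2 picked index 2: u0 ∈ [-5/34, 7/34)
j=3 picked index 3: u0 ∈ [-3/68, 1/4)
intersection: [7/68, 7/34)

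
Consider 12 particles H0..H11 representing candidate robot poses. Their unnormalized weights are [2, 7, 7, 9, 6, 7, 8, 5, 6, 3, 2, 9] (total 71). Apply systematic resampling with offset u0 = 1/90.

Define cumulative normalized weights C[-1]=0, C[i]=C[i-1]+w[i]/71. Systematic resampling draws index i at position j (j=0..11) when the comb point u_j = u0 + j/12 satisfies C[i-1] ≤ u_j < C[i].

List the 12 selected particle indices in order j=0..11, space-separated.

0 1 2 3 3 4 5 6 7 8 9 11

C = [2/71, 9/71, 16/71, 25/71, 31/71, 38/71, 46/71, 51/71, 57/71, 60/71, 62/71, 1]
j=0: u_0=1/90 ∈ [0, 2/71) → index 0
j=1: u_1=17/180 ∈ [2/71, 9/71) → index 1
j=2: u_2=8/45 ∈ [9/71, 16/71) → index 2
j=3: u_3=47/180 ∈ [16/71, 25/71) → index 3
j=4: u_4=31/90 ∈ [16/71, 25/71) → index 3
j=5: u_5=77/180 ∈ [25/71, 31/71) → index 4
j=6: u_6=23/45 ∈ [31/71, 38/71) → index 5
j=7: u_7=107/180 ∈ [38/71, 46/71) → index 6
j=8: u_8=61/90 ∈ [46/71, 51/71) → index 7
j=9: u_9=137/180 ∈ [51/71, 57/71) → index 8
j=10: u_10=38/45 ∈ [57/71, 60/71) → index 9
j=11: u_11=167/180 ∈ [62/71, 1) → index 11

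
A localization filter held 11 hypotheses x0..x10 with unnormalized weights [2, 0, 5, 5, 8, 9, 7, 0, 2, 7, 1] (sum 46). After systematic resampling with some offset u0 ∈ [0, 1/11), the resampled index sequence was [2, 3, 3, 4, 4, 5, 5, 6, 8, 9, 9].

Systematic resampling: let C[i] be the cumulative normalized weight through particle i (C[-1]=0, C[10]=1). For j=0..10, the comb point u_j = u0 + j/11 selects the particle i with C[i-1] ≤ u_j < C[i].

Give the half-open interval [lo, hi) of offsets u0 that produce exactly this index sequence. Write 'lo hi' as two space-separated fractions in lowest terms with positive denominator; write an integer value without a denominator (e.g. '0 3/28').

C = [1/23, 1/23, 7/46, 6/23, 10/23, 29/46, 18/23, 18/23, 19/23, 45/46, 1]
j=0 picked index 2: u0 ∈ [1/23, 7/46)
j=1 picked index 3: u0 ∈ [31/506, 43/253)
j=2 picked index 3: u0 ∈ [-15/506, 20/253)
j=3 picked index 4: u0 ∈ [-3/253, 41/253)
j=4 picked index 4: u0 ∈ [-26/253, 18/253)
j=5 picked index 5: u0 ∈ [-5/253, 89/506)
j=6 picked index 5: u0 ∈ [-28/253, 43/506)
j=7 picked index 6: u0 ∈ [-3/506, 37/253)
j=8 picked index 8: u0 ∈ [14/253, 25/253)
j=9 picked index 9: u0 ∈ [2/253, 81/506)
j=10 picked index 9: u0 ∈ [-21/253, 35/506)
intersection: [31/506, 35/506)

31/506 35/506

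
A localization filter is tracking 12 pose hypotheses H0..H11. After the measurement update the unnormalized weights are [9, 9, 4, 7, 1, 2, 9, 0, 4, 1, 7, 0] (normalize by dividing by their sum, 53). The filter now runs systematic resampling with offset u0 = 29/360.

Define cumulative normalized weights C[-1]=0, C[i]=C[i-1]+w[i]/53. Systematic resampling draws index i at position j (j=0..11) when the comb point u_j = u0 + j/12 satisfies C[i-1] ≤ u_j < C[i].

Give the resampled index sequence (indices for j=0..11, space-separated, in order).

0 0 1 1 2 3 5 6 6 8 10 10

C = [9/53, 18/53, 22/53, 29/53, 30/53, 32/53, 41/53, 41/53, 45/53, 46/53, 1, 1]
j=0: u_0=29/360 ∈ [0, 9/53) → index 0
j=1: u_1=59/360 ∈ [0, 9/53) → index 0
j=2: u_2=89/360 ∈ [9/53, 18/53) → index 1
j=3: u_3=119/360 ∈ [9/53, 18/53) → index 1
j=4: u_4=149/360 ∈ [18/53, 22/53) → index 2
j=5: u_5=179/360 ∈ [22/53, 29/53) → index 3
j=6: u_6=209/360 ∈ [30/53, 32/53) → index 5
j=7: u_7=239/360 ∈ [32/53, 41/53) → index 6
j=8: u_8=269/360 ∈ [32/53, 41/53) → index 6
j=9: u_9=299/360 ∈ [41/53, 45/53) → index 8
j=10: u_10=329/360 ∈ [46/53, 1) → index 10
j=11: u_11=359/360 ∈ [46/53, 1) → index 10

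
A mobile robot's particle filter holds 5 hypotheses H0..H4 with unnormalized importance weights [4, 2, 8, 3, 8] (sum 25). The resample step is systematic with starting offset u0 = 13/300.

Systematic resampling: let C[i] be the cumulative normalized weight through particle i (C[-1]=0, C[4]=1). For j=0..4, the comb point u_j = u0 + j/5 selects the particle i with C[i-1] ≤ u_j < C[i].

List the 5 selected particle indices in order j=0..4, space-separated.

C = [4/25, 6/25, 14/25, 17/25, 1]
j=0: u_0=13/300 ∈ [0, 4/25) → index 0
j=1: u_1=73/300 ∈ [6/25, 14/25) → index 2
j=2: u_2=133/300 ∈ [6/25, 14/25) → index 2
j=3: u_3=193/300 ∈ [14/25, 17/25) → index 3
j=4: u_4=253/300 ∈ [17/25, 1) → index 4

0 2 2 3 4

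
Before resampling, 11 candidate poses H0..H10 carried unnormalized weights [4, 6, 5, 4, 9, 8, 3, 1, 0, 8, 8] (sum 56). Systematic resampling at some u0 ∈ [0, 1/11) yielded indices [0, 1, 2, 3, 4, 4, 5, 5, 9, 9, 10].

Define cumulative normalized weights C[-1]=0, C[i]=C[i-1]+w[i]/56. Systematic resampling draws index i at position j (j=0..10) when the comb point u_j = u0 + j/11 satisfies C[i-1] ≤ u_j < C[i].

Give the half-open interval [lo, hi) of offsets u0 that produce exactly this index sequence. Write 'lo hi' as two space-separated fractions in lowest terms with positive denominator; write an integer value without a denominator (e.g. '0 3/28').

0 1/154

C = [1/14, 5/28, 15/56, 19/56, 1/2, 9/14, 39/56, 5/7, 5/7, 6/7, 1]
j=0 picked index 0: u0 ∈ [0, 1/14)
j=1 picked index 1: u0 ∈ [-3/154, 27/308)
j=2 picked index 2: u0 ∈ [-1/308, 53/616)
j=3 picked index 3: u0 ∈ [-3/616, 41/616)
j=4 picked index 4: u0 ∈ [-15/616, 3/22)
j=5 picked index 4: u0 ∈ [-71/616, 1/22)
j=6 picked index 5: u0 ∈ [-1/22, 15/154)
j=7 picked index 5: u0 ∈ [-3/22, 1/154)
j=8 picked index 9: u0 ∈ [-1/77, 10/77)
j=9 picked index 9: u0 ∈ [-8/77, 3/77)
j=10 picked index 10: u0 ∈ [-4/77, 1/11)
intersection: [0, 1/154)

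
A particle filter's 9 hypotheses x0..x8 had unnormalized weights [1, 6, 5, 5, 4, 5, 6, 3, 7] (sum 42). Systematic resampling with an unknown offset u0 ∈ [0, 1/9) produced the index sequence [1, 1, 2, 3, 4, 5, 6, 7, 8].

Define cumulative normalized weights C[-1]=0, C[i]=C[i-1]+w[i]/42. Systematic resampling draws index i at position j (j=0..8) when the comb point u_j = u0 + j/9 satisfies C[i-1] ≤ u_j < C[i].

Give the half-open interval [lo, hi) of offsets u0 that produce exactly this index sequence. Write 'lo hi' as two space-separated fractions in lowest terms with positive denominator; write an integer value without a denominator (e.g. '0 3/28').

1/42 1/18

C = [1/42, 1/6, 2/7, 17/42, 1/2, 13/21, 16/21, 5/6, 1]
j=0 picked index 1: u0 ∈ [1/42, 1/6)
j=1 picked index 1: u0 ∈ [-11/126, 1/18)
j=2 picked index 2: u0 ∈ [-1/18, 4/63)
j=3 picked index 3: u0 ∈ [-1/21, 1/14)
j=4 picked index 4: u0 ∈ [-5/126, 1/18)
j=5 picked index 5: u0 ∈ [-1/18, 4/63)
j=6 picked index 6: u0 ∈ [-1/21, 2/21)
j=7 picked index 7: u0 ∈ [-1/63, 1/18)
j=8 picked index 8: u0 ∈ [-1/18, 1/9)
intersection: [1/42, 1/18)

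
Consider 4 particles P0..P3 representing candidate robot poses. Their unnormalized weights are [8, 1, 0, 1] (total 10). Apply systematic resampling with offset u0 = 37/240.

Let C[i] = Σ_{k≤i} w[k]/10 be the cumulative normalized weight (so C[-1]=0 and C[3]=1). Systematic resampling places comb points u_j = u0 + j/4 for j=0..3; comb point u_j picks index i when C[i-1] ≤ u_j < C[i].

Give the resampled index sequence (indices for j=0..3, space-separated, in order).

0 0 0 3

C = [4/5, 9/10, 9/10, 1]
j=0: u_0=37/240 ∈ [0, 4/5) → index 0
j=1: u_1=97/240 ∈ [0, 4/5) → index 0
j=2: u_2=157/240 ∈ [0, 4/5) → index 0
j=3: u_3=217/240 ∈ [9/10, 1) → index 3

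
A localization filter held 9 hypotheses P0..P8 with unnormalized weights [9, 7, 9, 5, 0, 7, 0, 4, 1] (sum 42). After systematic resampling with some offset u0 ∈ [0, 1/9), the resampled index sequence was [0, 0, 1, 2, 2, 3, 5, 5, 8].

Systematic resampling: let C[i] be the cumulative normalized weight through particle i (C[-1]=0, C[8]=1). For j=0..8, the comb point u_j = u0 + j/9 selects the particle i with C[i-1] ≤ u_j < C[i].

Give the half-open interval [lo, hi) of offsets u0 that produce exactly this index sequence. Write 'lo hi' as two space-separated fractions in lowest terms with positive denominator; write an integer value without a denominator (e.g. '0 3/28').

C = [3/14, 8/21, 25/42, 5/7, 5/7, 37/42, 37/42, 41/42, 1]
j=0 picked index 0: u0 ∈ [0, 3/14)
j=1 picked index 0: u0 ∈ [-1/9, 13/126)
j=2 picked index 1: u0 ∈ [-1/126, 10/63)
j=3 picked index 2: u0 ∈ [1/21, 11/42)
j=4 picked index 2: u0 ∈ [-4/63, 19/126)
j=5 picked index 3: u0 ∈ [5/126, 10/63)
j=6 picked index 5: u0 ∈ [1/21, 3/14)
j=7 picked index 5: u0 ∈ [-4/63, 13/126)
j=8 picked index 8: u0 ∈ [11/126, 1/9)
intersection: [11/126, 13/126)

11/126 13/126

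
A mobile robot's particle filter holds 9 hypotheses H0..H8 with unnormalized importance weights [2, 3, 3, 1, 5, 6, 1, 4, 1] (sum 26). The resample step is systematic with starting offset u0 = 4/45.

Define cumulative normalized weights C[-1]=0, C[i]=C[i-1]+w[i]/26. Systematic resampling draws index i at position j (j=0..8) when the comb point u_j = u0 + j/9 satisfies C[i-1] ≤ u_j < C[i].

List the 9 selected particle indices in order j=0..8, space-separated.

C = [1/13, 5/26, 4/13, 9/26, 7/13, 10/13, 21/26, 25/26, 1]
j=0: u_0=4/45 ∈ [1/13, 5/26) → index 1
j=1: u_1=1/5 ∈ [5/26, 4/13) → index 2
j=2: u_2=14/45 ∈ [4/13, 9/26) → index 3
j=3: u_3=19/45 ∈ [9/26, 7/13) → index 4
j=4: u_4=8/15 ∈ [9/26, 7/13) → index 4
j=5: u_5=29/45 ∈ [7/13, 10/13) → index 5
j=6: u_6=34/45 ∈ [7/13, 10/13) → index 5
j=7: u_7=13/15 ∈ [21/26, 25/26) → index 7
j=8: u_8=44/45 ∈ [25/26, 1) → index 8

1 2 3 4 4 5 5 7 8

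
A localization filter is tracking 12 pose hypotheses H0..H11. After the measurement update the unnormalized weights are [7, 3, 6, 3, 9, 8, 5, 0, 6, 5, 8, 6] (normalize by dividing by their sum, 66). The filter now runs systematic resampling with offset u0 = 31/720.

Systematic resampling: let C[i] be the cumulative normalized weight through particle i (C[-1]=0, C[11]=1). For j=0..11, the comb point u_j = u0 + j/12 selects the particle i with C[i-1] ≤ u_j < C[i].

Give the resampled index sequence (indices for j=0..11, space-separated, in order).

0 1 2 4 4 5 5 8 8 10 10 11

C = [7/66, 5/33, 8/33, 19/66, 14/33, 6/11, 41/66, 41/66, 47/66, 26/33, 10/11, 1]
j=0: u_0=31/720 ∈ [0, 7/66) → index 0
j=1: u_1=91/720 ∈ [7/66, 5/33) → index 1
j=2: u_2=151/720 ∈ [5/33, 8/33) → index 2
j=3: u_3=211/720 ∈ [19/66, 14/33) → index 4
j=4: u_4=271/720 ∈ [19/66, 14/33) → index 4
j=5: u_5=331/720 ∈ [14/33, 6/11) → index 5
j=6: u_6=391/720 ∈ [14/33, 6/11) → index 5
j=7: u_7=451/720 ∈ [41/66, 47/66) → index 8
j=8: u_8=511/720 ∈ [41/66, 47/66) → index 8
j=9: u_9=571/720 ∈ [26/33, 10/11) → index 10
j=10: u_10=631/720 ∈ [26/33, 10/11) → index 10
j=11: u_11=691/720 ∈ [10/11, 1) → index 11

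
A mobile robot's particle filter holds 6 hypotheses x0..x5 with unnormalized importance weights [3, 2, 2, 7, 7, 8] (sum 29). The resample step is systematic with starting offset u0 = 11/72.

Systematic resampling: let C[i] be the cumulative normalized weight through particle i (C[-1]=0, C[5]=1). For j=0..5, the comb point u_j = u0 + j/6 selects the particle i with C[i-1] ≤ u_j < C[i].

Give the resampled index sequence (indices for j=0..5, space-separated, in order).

1 3 4 4 5 5

C = [3/29, 5/29, 7/29, 14/29, 21/29, 1]
j=0: u_0=11/72 ∈ [3/29, 5/29) → index 1
j=1: u_1=23/72 ∈ [7/29, 14/29) → index 3
j=2: u_2=35/72 ∈ [14/29, 21/29) → index 4
j=3: u_3=47/72 ∈ [14/29, 21/29) → index 4
j=4: u_4=59/72 ∈ [21/29, 1) → index 5
j=5: u_5=71/72 ∈ [21/29, 1) → index 5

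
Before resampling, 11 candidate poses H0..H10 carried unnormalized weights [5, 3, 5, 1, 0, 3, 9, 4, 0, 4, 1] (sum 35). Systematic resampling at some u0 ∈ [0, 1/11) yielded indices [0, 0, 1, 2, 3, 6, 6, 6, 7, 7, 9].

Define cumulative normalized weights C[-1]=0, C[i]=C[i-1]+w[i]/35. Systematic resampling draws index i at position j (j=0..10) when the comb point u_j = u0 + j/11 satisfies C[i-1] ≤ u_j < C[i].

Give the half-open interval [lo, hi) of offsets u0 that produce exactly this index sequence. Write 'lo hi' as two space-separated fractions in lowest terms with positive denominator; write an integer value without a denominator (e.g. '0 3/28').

C = [1/7, 8/35, 13/35, 2/5, 2/5, 17/35, 26/35, 6/7, 6/7, 34/35, 1]
j=0 picked index 0: u0 ∈ [0, 1/7)
j=1 picked index 0: u0 ∈ [-1/11, 4/77)
j=2 picked index 1: u0 ∈ [-3/77, 18/385)
j=3 picked index 2: u0 ∈ [-17/385, 38/385)
j=4 picked index 3: u0 ∈ [3/385, 2/55)
j=5 picked index 6: u0 ∈ [12/385, 111/385)
j=6 picked index 6: u0 ∈ [-23/385, 76/385)
j=7 picked index 6: u0 ∈ [-58/385, 41/385)
j=8 picked index 7: u0 ∈ [6/385, 10/77)
j=9 picked index 7: u0 ∈ [-29/385, 3/77)
j=10 picked index 9: u0 ∈ [-4/77, 24/385)
intersection: [12/385, 2/55)

12/385 2/55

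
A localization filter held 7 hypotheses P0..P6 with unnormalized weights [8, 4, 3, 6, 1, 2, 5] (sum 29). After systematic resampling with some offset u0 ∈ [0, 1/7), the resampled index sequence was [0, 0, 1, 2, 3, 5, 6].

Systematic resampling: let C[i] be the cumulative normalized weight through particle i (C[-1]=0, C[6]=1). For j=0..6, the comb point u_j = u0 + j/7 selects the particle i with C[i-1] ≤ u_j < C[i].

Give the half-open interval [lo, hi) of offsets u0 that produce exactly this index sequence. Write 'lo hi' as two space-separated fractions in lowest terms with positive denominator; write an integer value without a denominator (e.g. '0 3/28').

C = [8/29, 12/29, 15/29, 21/29, 22/29, 24/29, 1]
j=0 picked index 0: u0 ∈ [0, 8/29)
j=1 picked index 0: u0 ∈ [-1/7, 27/203)
j=2 picked index 1: u0 ∈ [-2/203, 26/203)
j=3 picked index 2: u0 ∈ [-3/203, 18/203)
j=4 picked index 3: u0 ∈ [-11/203, 31/203)
j=5 picked index 5: u0 ∈ [9/203, 23/203)
j=6 picked index 6: u0 ∈ [-6/203, 1/7)
intersection: [9/203, 18/203)

9/203 18/203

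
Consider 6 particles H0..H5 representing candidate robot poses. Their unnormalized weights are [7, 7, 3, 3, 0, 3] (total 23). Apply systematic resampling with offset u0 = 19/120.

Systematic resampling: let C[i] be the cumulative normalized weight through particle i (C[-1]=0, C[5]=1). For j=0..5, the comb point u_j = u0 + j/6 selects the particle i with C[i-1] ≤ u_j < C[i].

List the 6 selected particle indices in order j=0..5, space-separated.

0 1 1 2 3 5

C = [7/23, 14/23, 17/23, 20/23, 20/23, 1]
j=0: u_0=19/120 ∈ [0, 7/23) → index 0
j=1: u_1=13/40 ∈ [7/23, 14/23) → index 1
j=2: u_2=59/120 ∈ [7/23, 14/23) → index 1
j=3: u_3=79/120 ∈ [14/23, 17/23) → index 2
j=4: u_4=33/40 ∈ [17/23, 20/23) → index 3
j=5: u_5=119/120 ∈ [20/23, 1) → index 5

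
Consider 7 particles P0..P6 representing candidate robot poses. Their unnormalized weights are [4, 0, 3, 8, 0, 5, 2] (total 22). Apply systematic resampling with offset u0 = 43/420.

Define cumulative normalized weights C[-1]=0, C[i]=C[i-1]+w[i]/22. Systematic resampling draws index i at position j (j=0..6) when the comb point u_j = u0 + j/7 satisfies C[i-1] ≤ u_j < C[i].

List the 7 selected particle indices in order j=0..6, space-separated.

0 2 3 3 3 5 6

C = [2/11, 2/11, 7/22, 15/22, 15/22, 10/11, 1]
j=0: u_0=43/420 ∈ [0, 2/11) → index 0
j=1: u_1=103/420 ∈ [2/11, 7/22) → index 2
j=2: u_2=163/420 ∈ [7/22, 15/22) → index 3
j=3: u_3=223/420 ∈ [7/22, 15/22) → index 3
j=4: u_4=283/420 ∈ [7/22, 15/22) → index 3
j=5: u_5=49/60 ∈ [15/22, 10/11) → index 5
j=6: u_6=403/420 ∈ [10/11, 1) → index 6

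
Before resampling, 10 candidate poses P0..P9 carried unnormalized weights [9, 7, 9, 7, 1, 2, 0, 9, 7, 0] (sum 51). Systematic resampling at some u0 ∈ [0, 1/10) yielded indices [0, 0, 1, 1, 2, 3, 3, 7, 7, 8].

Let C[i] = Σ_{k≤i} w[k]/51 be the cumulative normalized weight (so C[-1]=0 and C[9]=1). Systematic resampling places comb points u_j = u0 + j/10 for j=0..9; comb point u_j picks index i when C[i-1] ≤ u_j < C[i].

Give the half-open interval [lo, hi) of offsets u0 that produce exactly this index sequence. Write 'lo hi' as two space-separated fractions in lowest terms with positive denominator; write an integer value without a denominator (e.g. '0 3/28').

0 7/510

C = [3/17, 16/51, 25/51, 32/51, 11/17, 35/51, 35/51, 44/51, 1, 1]
j=0 picked index 0: u0 ∈ [0, 3/17)
j=1 picked index 0: u0 ∈ [-1/10, 13/170)
j=2 picked index 1: u0 ∈ [-2/85, 29/255)
j=3 picked index 1: u0 ∈ [-21/170, 7/510)
j=4 picked index 2: u0 ∈ [-22/255, 23/255)
j=5 picked index 3: u0 ∈ [-1/102, 13/102)
j=6 picked index 3: u0 ∈ [-28/255, 7/255)
j=7 picked index 7: u0 ∈ [-7/510, 83/510)
j=8 picked index 7: u0 ∈ [-29/255, 16/255)
j=9 picked index 8: u0 ∈ [-19/510, 1/10)
intersection: [0, 7/510)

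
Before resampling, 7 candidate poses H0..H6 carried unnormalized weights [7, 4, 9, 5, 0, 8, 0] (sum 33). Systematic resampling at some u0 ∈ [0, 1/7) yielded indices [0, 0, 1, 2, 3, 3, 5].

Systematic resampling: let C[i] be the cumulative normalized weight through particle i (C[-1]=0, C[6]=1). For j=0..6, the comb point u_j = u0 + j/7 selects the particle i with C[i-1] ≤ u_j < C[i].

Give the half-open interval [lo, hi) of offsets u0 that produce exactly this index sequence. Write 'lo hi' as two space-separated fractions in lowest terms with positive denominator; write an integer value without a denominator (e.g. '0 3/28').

C = [7/33, 1/3, 20/33, 25/33, 25/33, 1, 1]
j=0 picked index 0: u0 ∈ [0, 7/33)
j=1 picked index 0: u0 ∈ [-1/7, 16/231)
j=2 picked index 1: u0 ∈ [-17/231, 1/21)
j=3 picked index 2: u0 ∈ [-2/21, 41/231)
j=4 picked index 3: u0 ∈ [8/231, 43/231)
j=5 picked index 3: u0 ∈ [-25/231, 10/231)
j=6 picked index 5: u0 ∈ [-23/231, 1/7)
intersection: [8/231, 10/231)

8/231 10/231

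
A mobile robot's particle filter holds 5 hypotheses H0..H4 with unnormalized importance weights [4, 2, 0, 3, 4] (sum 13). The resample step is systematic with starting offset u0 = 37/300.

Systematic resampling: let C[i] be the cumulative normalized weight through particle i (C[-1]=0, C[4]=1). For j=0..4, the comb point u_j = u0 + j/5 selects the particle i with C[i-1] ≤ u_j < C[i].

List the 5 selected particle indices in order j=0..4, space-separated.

0 1 3 4 4

C = [4/13, 6/13, 6/13, 9/13, 1]
j=0: u_0=37/300 ∈ [0, 4/13) → index 0
j=1: u_1=97/300 ∈ [4/13, 6/13) → index 1
j=2: u_2=157/300 ∈ [6/13, 9/13) → index 3
j=3: u_3=217/300 ∈ [9/13, 1) → index 4
j=4: u_4=277/300 ∈ [9/13, 1) → index 4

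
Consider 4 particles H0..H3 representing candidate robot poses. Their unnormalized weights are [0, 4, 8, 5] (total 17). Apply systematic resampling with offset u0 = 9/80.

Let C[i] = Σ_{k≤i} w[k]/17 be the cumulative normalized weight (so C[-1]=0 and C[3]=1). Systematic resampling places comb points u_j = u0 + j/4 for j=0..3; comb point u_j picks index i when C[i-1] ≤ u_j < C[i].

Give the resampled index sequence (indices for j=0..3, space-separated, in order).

C = [0, 4/17, 12/17, 1]
j=0: u_0=9/80 ∈ [0, 4/17) → index 1
j=1: u_1=29/80 ∈ [4/17, 12/17) → index 2
j=2: u_2=49/80 ∈ [4/17, 12/17) → index 2
j=3: u_3=69/80 ∈ [12/17, 1) → index 3

1 2 2 3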